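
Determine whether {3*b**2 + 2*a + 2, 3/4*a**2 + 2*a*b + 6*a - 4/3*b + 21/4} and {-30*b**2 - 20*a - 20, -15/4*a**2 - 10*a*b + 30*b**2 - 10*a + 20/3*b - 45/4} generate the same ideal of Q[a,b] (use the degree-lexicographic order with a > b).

No, the ideals differ.

Since reduced Gröbner bases are canonical representatives of ideals under a given ordering, it suffices to compute and compare them.
Buchberger on the first generating set:
f_1 = 3*b**2 + 2*a + 2, LT = b**2.
f_2 = 3/4*a**2 + 2*a*b + 6*a - 4/3*b + 21/4, LT = a**2.

The S-polynomials (S(f_1,f_2)) all reduce to 0 modulo the current basis, so we have a Gröbner basis.
Inter-reduce: drop elements whose leading term is divisible by another's, tail-reduce, and make monic.
Reduced Gröbner basis: {a**2 + 8/3*a*b + 8*a - 16/9*b + 7, b**2 + 2/3*a + 2/3}.

Buchberger on the second generating set:
h_1 = -30*b**2 - 20*a - 20, LT = b**2.
h_2 = -15/4*a**2 - 10*a*b + 30*b**2 - 10*a + 20/3*b - 45/4, LT = a**2.

The S-polynomials (S(h_1,h_2)) all reduce to 0 modulo the current basis, so we have a Gröbner basis.
Inter-reduce: drop elements whose leading term is divisible by another's, tail-reduce, and make monic.
Reduced Gröbner basis: {a**2 + 8/3*a*b + 8*a - 16/9*b + 25/3, b**2 + 2/3*a + 2/3}.

These differ, so the ideals are not equal.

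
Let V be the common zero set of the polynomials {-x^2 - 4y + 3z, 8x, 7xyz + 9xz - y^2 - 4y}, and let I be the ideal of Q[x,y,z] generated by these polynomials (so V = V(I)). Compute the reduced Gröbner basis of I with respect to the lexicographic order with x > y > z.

G = {x, y - 3/4z, z^2 + 16/3z}

The reduced Gröbner basis is the canonical form of the ideal for this ordering.

f_1 = -x^2 - 4y + 3z, LT = x^2.
f_2 = 8x, LT = x.
f_3 = 7xyz + 9xz - y^2 - 4y, LT = xyz.

S(f_1,f_2): lcm = x^2. S = 4y - 3z.
  leading term y: no divisor's leading term divides it; move 4y to the remainder.
  leading term z: no divisor's leading term divides it; move -3z to the remainder.
  remainder 4y - 3z ≠ 0; add g_4 = 4y - 3z to the basis.

S(f_1,f_3): lcm = x^2yz. S = -9/7x^2z + 1/7xy^2 + 4/7xy + 4y^2z - 3yz^2.
  leading term x^2z: subtract (9/7z)·f_1 from -9/7x^2z + 1/7xy^2 + 4/7xy + 4y^2z - 3yz^2 → 1/7xy^2 + 4/7xy + 4y^2z - 3yz^2 + 36/7yz - 27/7z^2
  leading term xy^2: subtract (1/56y^2)·f_2 from 1/7xy^2 + 4/7xy + 4y^2z - 3yz^2 + 36/7yz - 27/7z^2 → 4/7xy + 4y^2z - 3yz^2 + 36/7yz - 27/7z^2
  leading term xy: subtract (1/14y)·f_2 from 4/7xy + 4y^2z - 3yz^2 + 36/7yz - 27/7z^2 → 4y^2z - 3yz^2 + 36/7yz - 27/7z^2
  leading term y^2z: subtract (yz)·g_4 from 4y^2z - 3yz^2 + 36/7yz - 27/7z^2 → 36/7yz - 27/7z^2
  leading term yz: subtract (9/7z)·g_4 from 36/7yz - 27/7z^2 → 0
  remainder 0.

S(f_2,f_3): lcm = xyz. S = -9/7xz + 1/7y^2 + 4/7y.
  leading term xz: subtract (-9/56z)·f_2 from -9/7xz + 1/7y^2 + 4/7y → 1/7y^2 + 4/7y
  leading term y^2: subtract (1/28y)·g_4 from 1/7y^2 + 4/7y → 3/28yz + 4/7y
  leading term yz: subtract (3/112z)·g_4 from 3/28yz + 4/7y → 4/7y + 9/112z^2
  leading term y: subtract (1/7)·g_4 from 4/7y + 9/112z^2 → 9/112z^2 + 3/7z
  leading term z^2: no divisor's leading term divides it; move 9/112z^2 to the remainder.
  leading term z: no divisor's leading term divides it; move 3/7z to the remainder.
  remainder 9/112z^2 + 3/7z ≠ 0; add g_5 = 9/112z^2 + 3/7z to the basis.

S(f_1,g_4): leading monomials are coprime, so the S-polynomial reduces to 0 (Buchberger's first criterion).
S(f_2,g_4): leading monomials are coprime, so the S-polynomial reduces to 0 (Buchberger's first criterion).
S(f_3,g_4): lcm = xyz. S = 3/4xz^2 + 9/7xz - 1/7y^2 - 4/7y.
  leading term xz^2: subtract (3/32z^2)·f_2 from 3/4xz^2 + 9/7xz - 1/7y^2 - 4/7y → 9/7xz - 1/7y^2 - 4/7y
  leading term xz: subtract (9/56z)·f_2 from 9/7xz - 1/7y^2 - 4/7y → -1/7y^2 - 4/7y
  leading term y^2: subtract (-1/28y)·g_4 from -1/7y^2 - 4/7y → -3/28yz - 4/7y
  leading term yz: subtract (-3/112z)·g_4 from -3/28yz - 4/7y → -4/7y - 9/112z^2
  leading term y: subtract (-1/7)·g_4 from -4/7y - 9/112z^2 → -9/112z^2 - 3/7z
  leading term z^2: subtract (-1)·g_5 from -9/112z^2 - 3/7z → 0
  remainder 0.

S(f_1,g_5): leading monomials are coprime, so the S-polynomial reduces to 0 (Buchberger's first criterion).
S(f_2,g_5): leading monomials are coprime, so the S-polynomial reduces to 0 (Buchberger's first criterion).
S(f_3,g_5): lcm = xyz^2. S = -16/3xyz + 9/7xz^2 - 1/7y^2z - 4/7yz.
  leading term xyz: subtract (-2/3yz)·f_2 from -16/3xyz + 9/7xz^2 - 1/7y^2z - 4/7yz → 9/7xz^2 - 1/7y^2z - 4/7yz
  leading term xz^2: subtract (9/56z^2)·f_2 from 9/7xz^2 - 1/7y^2z - 4/7yz → -1/7y^2z - 4/7yz
  leading term y^2z: subtract (-1/28yz)·g_4 from -1/7y^2z - 4/7yz → -3/28yz^2 - 4/7yz
  leading term yz^2: subtract (-3/112z^2)·g_4 from -3/28yz^2 - 4/7yz → -4/7yz - 9/112z^3
  leading term yz: subtract (-1/7z)·g_4 from -4/7yz - 9/112z^3 → -9/112z^3 - 3/7z^2
  leading term z^3: subtract (-z)·g_5 from -9/112z^3 - 3/7z^2 → 0
  remainder 0.

S(g_4,g_5): leading monomials are coprime, so the S-polynomial reduces to 0 (Buchberger's first criterion).
Every S-polynomial of the final basis reduces to 0, so we have a Gröbner basis.
Inter-reduce: drop elements whose leading term is divisible by another's, tail-reduce, and make monic.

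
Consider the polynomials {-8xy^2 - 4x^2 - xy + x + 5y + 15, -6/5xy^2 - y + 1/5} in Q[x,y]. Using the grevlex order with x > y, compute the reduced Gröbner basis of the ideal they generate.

G = {xy^2 + 5/6y - 1/6, y^3 + 2/7xy + 87/70y^2 - 2/35x - 3/35y + 1/70, x^2 + 1/4xy - 1/4x - 35/12y - 41/12}

f_1 = -8xy^2 - 4x^2 - xy + x + 5y + 15, LT = xy^2.
f_2 = -6/5xy^2 - y + 1/5, LT = xy^2.

S(f_1,f_2): lcm = xy^2. S = 1/2x^2 + 1/8xy - 1/8x - 35/24y - 41/24.
  reduce S modulo (f_1, f_2):
  remainder 1/2x^2 + 1/8xy - 1/8x - 35/24y - 41/24 ≠ 0; add g_3 = 1/2x^2 + 1/8xy - 1/8x - 35/24y - 41/24 to the basis.

S(f_1,g_3): lcm = x^2y^2. S = -1/4xy^3 + 1/2x^3 + 1/8x^2y + 1/4xy^2 + 35/12y^3 - 1/8x^2 - 5/8xy + 41/12y^2 - 15/8x.
  reduce S modulo (f_1, f_2, g_3):
  remainder 35/12y^3 + 5/6xy + 29/8y^2 - 1/6x - 1/4y + 1/24 ≠ 0; add g_4 = 35/12y^3 + 5/6xy + 29/8y^2 - 1/6x - 1/4y + 1/24 to the basis.

The other S-polynomials (S(f_2,g_3), S(f_1,g_4), S(f_2,g_4), S(g_3,g_4)) all reduce to 0 modulo the current basis, so we have a Gröbner basis.
Inter-reduce: drop elements whose leading term is divisible by another's, tail-reduce, and make monic.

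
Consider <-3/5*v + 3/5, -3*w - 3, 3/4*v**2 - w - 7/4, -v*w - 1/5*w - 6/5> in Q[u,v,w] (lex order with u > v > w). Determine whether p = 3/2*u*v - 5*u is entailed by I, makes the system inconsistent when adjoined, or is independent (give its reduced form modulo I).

First compute the reduced Gröbner basis of I by Buchberger's algorithm.
f_1 = -3/5*v + 3/5, LT = v.
f_2 = -3*w - 3, LT = w.
f_3 = 3/4*v**2 - w - 7/4, LT = v**2.
f_4 = -v*w - 1/5*w - 6/5, LT = v*w.

The S-polynomials (S(f_1,f_2), S(f_1,f_3), S(f_1,f_4), S(f_2,f_3), S(f_2,f_4), S(f_3,f_4)) all reduce to 0 modulo the current basis, so we have a Gröbner basis.
Inter-reduce: drop elements whose leading term is divisible by another's, tail-reduce, and make monic.
Reduced Gröbner basis: {v - 1, w + 1}.
Label its elements g_1 = v - 1, g_2 = w + 1.

Reduce p = 3/2*u*v - 5*u modulo G:
  leading term u*v: subtract (3/2*u)·g_1 from 3/2*u*v - 5*u → -7/2*u
  leading term u: no divisor's leading term divides it; move -7/2*u to the remainder.
  normal form = -7/2*u.
The normal form is nonzero, so p ∉ I. Since p minus its normal form lies in I, I + (p) = I + (r) where r = -7/2*u; decide whether this ideal is the whole ring.
Run Buchberger on G together with r (pairs among the g_i already reduce to 0 since G is a Gröbner basis):
g_1 = v - 1, LT = v.
g_2 = w + 1, LT = w.
r = -7/2*u, LT = u.

The S-polynomials (S(g_1,g_2), S(g_1,r), S(g_2,r)) all reduce to 0 modulo the current basis, so we have a Gröbner basis.
Inter-reduce: drop elements whose leading term is divisible by another's, tail-reduce, and make monic.
Reduced Gröbner basis: {u, v - 1, w + 1}.
The reduced Gröbner basis of I + (p) is {u, v - 1, w + 1} ≠ {1}, a proper ideal, so the enlarged system stays consistent: p is independent of I, with normal form -7/2*u.

The remainder on division by a Gröbner basis is unique — it is the normal form.

3/2*u*v - 5*u is independent of I; its normal form modulo I is -7/2*u.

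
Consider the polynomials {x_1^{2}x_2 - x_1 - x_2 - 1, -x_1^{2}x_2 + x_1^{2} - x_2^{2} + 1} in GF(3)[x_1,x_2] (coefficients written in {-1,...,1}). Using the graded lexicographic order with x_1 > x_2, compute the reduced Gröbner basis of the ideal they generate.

G = {x_2^{3} + x_1x_2 + x_2^{2} - x_1 - x_2 - 1, x_1^{2} - x_2^{2} - x_1 - x_2}

This is the nonlinear analogue of row-reducing a linear system.

f_1 = x_1^{2}x_2 - x_1 - x_2 - 1, LT = x_1^{2}x_2.
f_2 = -x_1^{2}x_2 + x_1^{2} - x_2^{2} + 1, LT = x_1^{2}x_2.

S(f_1,f_2): lcm = x_1^{2}x_2. S = x_1^{2} - x_2^{2} - x_1 - x_2.
  leading term x_1^{2}: no divisor's leading term divides it; move x_1^{2} to the remainder.
  leading term x_2^{2}: no divisor's leading term divides it; move -x_2^{2} to the remainder.
  leading term x_1: no divisor's leading term divides it; move -x_1 to the remainder.
  leading term x_2: no divisor's leading term divides it; move -x_2 to the remainder.
  remainder x_1^{2} - x_2^{2} - x_1 - x_2 ≠ 0; add g_3 = x_1^{2} - x_2^{2} - x_1 - x_2 to the basis.

S(f_1,g_3): lcm = x_1^{2}x_2. S = x_2^{3} + x_1x_2 + x_2^{2} - x_1 - x_2 - 1.
  leading term x_2^{3}: no divisor's leading term divides it; move x_2^{3} to the remainder.
  leading term x_1x_2: no divisor's leading term divides it; move x_1x_2 to the remainder.
  leading term x_2^{2}: no divisor's leading term divides it; move x_2^{2} to the remainder.
  leading term x_1: no divisor's leading term divides it; move -x_1 to the remainder.
  leading term x_2: no divisor's leading term divides it; move -x_2 to the remainder.
  leading term 1: no divisor's leading term divides it; move -1 to the remainder.
  remainder x_2^{3} + x_1x_2 + x_2^{2} - x_1 - x_2 - 1 ≠ 0; add g_4 = x_2^{3} + x_1x_2 + x_2^{2} - x_1 - x_2 - 1 to the basis.

The other S-polynomials (S(f_2,g_3), S(f_1,g_4), S(f_2,g_4), S(g_3,g_4)) all reduce to 0 modulo the current basis, so we have a Gröbner basis.
Inter-reduce: drop elements whose leading term is divisible by another's, tail-reduce, and make monic.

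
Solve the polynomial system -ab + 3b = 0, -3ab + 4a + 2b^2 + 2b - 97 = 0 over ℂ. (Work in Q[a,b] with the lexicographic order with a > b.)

Compute a lex Gröbner basis by Buchberger's algorithm.
f_1 = -ab + 3b, LT = ab.
f_2 = -3ab + 4a + 2b^2 + 2b - 97, LT = ab.

S(f_1,f_2): lcm = ab. S = 4/3a + 2/3b^2 - 7/3b - 97/3.
  leading term a: no divisor's leading term divides it; move 4/3a to the remainder.
  leading term b^2: no divisor's leading term divides it; move 2/3b^2 to the remainder.
  leading term b: no divisor's leading term divides it; move -7/3b to the remainder.
  leading term 1: no divisor's leading term divides it; move -97/3 to the remainder.
  remainder 4/3a + 2/3b^2 - 7/3b - 97/3 ≠ 0; add h_3 = 4/3a + 2/3b^2 - 7/3b - 97/3 to the basis.

S(f_1,h_3): lcm = ab. S = -1/2b^3 + 7/4b^2 + 85/4b.
  leading term b^3: no divisor's leading term divides it; move -1/2b^3 to the remainder.
  leading term b^2: no divisor's leading term divides it; move 7/4b^2 to the remainder.
  leading term b: no divisor's leading term divides it; move 85/4b to the remainder.
  remainder -1/2b^3 + 7/4b^2 + 85/4b ≠ 0; add h_4 = -1/2b^3 + 7/4b^2 + 85/4b to the basis.

The other S-polynomials (S(f_2,h_3), S(f_1,h_4), S(f_2,h_4), S(h_3,h_4)) all reduce to 0 modulo the current basis, so we have a Gröbner basis.
Inter-reduce: drop elements whose leading term is divisible by another's, tail-reduce, and make monic.
Reduced Gröbner basis: {a + 1/2b^2 - 7/4b - 97/4, b^3 - 7/2b^2 - 85/2b}.

The lex basis is triangular: the last element involves only b. Solving b^3 - 7/2b^2 - 85/2b = 0 gives b ∈ {-5, 0, 17/2}; substituting each value into the earlier elements determines the remaining variables.
  b = -5: the earlier basis element becomes a - 3 = 0, giving a = 3 — point (3, -5).
  b = 0: the earlier basis element becomes a - 97/4 = 0, giving a = 97/4 — point (97/4, 0).
  b = 17/2: the earlier basis element becomes a - 3 = 0, giving a = 3 — point (3, 17/2).

{(3, -5), (97/4, 0), (3, 17/2)}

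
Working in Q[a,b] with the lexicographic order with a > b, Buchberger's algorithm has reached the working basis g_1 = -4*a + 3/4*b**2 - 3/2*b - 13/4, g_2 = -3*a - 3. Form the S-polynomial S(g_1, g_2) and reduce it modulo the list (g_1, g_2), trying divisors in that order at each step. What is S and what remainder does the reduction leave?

lcm(LM(g_1), LM(g_2)) = a.
S = (lcm/LT(g_1))·g_1 − (lcm/LT(g_2))·g_2 = -3/16*b**2 + 3/8*b - 3/16.
Reduce S modulo (g_1, g_2) in that order:
  leading term b**2: no divisor's leading term divides it; move -3/16*b**2 to the remainder.
  leading term b: no divisor's leading term divides it; move 3/8*b to the remainder.
  leading term 1: no divisor's leading term divides it; move -3/16 to the remainder.
The remainder -3/16*b**2 + 3/8*b - 3/16 is nonzero, so it would be added as the next basis element.

S(g_1, g_2) = -3/16*b**2 + 3/8*b - 3/16; remainder on division = -3/16*b**2 + 3/8*b - 3/16.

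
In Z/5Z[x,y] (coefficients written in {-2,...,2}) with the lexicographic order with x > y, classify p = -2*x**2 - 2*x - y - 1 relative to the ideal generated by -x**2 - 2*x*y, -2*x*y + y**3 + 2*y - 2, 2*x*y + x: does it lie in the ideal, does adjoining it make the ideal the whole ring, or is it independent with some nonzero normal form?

First compute the reduced Gröbner basis of I by Buchberger's algorithm.
f_1 = -x**2 - 2*x*y, LT = x**2.
f_2 = -2*x*y + y**3 + 2*y - 2, LT = x*y.
f_3 = 2*x*y + x, LT = x*y.

S(f_1,f_2): lcm = x**2*y. S = -2*x*y**3 + 2*x*y**2 + x*y - x.
  reduce S modulo (f_1, f_2, f_3):
  remainder -x - y**5 + y**4 + y**3 - y**2 - y - 1 ≠ 0; add h_4 = -x - y**5 + y**4 + y**3 - y**2 - y - 1 to the basis.

S(f_1,f_3): lcm = x**2*y. S = 2*x**2 + 2*x*y**2.
  reduce S modulo (f_1, f_2, f_3, h_4):
  remainder y**4 - 2*y**3 + 2*y**2 - y - 1 ≠ 0; add h_5 = y**4 - 2*y**3 + 2*y**2 - y - 1 to the basis.

S(f_2,f_3): lcm = x*y. S = 2*x + 2*y**3 - y + 1.
  reduce S modulo (f_1, f_2, f_3, h_4, h_5):
  remainder -y**3 - 2*y + 2 ≠ 0; add h_6 = -y**3 - 2*y + 2 to the basis.

The other S-polynomials (S(f_1,h_4), S(f_2,h_4), S(f_3,h_4), S(f_1,h_5), S(f_2,h_5), S(f_3,h_5), S(h_4,h_5), S(f_1,h_6), S(f_2,h_6), S(f_3,h_6), S(h_4,h_6), S(h_5,h_6)) all reduce to 0 modulo the current basis, so we have a Gröbner basis.
Inter-reduce: drop elements whose leading term is divisible by another's, tail-reduce, and make monic.
Reduced Gröbner basis: {x, y**3 + 2*y - 2}.
Label its elements g_1 = x, g_2 = y**3 + 2*y - 2.

Reduce p = -2*x**2 - 2*x - y - 1 modulo G:
  leading term x**2: subtract (-2*x)·g_1 from -2*x**2 - 2*x - y - 1 → -2*x - y - 1
  leading term x: subtract (-2)·g_1 from -2*x - y - 1 → -y - 1
  leading term y: no divisor's leading term divides it; move -y to the remainder.
  leading term 1: no divisor's leading term divides it; move -1 to the remainder.
  normal form = -y - 1.
The normal form is nonzero, so p ∉ I. Since p minus its normal form lies in I, I + (p) = I + (r) where r = -y - 1; decide whether this ideal is the whole ring.
Run Buchberger on G together with r (pairs among the g_i already reduce to 0 since G is a Gröbner basis):
g_1 = x, LT = x.
g_2 = y**3 + 2*y - 2, LT = y**3.
r = -y - 1, LT = y.

The S-polynomials (S(g_1,g_2), S(g_1,r), S(g_2,r)) all reduce to 0 modulo the current basis, so we have a Gröbner basis.
Inter-reduce: drop elements whose leading term is divisible by another's, tail-reduce, and make monic.
Reduced Gröbner basis: {x, y + 1}.
The reduced Gröbner basis of I + (p) is {x, y + 1} ≠ {1}, a proper ideal, so the enlarged system stays consistent: p is independent of I, with normal form -y - 1.

Ideal membership is decidable via reduction modulo a Gröbner basis.

-2*x**2 - 2*x - y - 1 is independent of I; its normal form modulo I is -y - 1.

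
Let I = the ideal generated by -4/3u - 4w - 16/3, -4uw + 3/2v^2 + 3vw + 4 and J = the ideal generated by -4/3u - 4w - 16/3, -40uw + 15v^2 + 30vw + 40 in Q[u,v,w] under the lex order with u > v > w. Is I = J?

Yes, the ideals are equal.

Since reduced Gröbner bases are canonical representatives of ideals under a given ordering, it suffices to compute and compare them.
Buchberger on the first generating set:
f_1 = -4/3u - 4w - 16/3, LT = u.
f_2 = -4uw + 3/2v^2 + 3vw + 4, LT = uw.

S(f_1,f_2): lcm = uw. S = 3/8v^2 + 3/4vw + 3w^2 + 4w + 1.
  leading term v^2: no divisor's leading term divides it; move 3/8v^2 to the remainder.
  leading term vw: no divisor's leading term divides it; move 3/4vw to the remainder.
  leading term w^2: no divisor's leading term divides it; move 3w^2 to the remainder.
  leading term w: no divisor's leading term divides it; move 4w to the remainder.
  leading term 1: no divisor's leading term divides it; move 1 to the remainder.
  remainder 3/8v^2 + 3/4vw + 3w^2 + 4w + 1 ≠ 0; add g_3 = 3/8v^2 + 3/4vw + 3w^2 + 4w + 1 to the basis.

The other S-polynomials (S(f_1,g_3), S(f_2,g_3)) all reduce to 0 modulo the current basis, so we have a Gröbner basis.
Inter-reduce: drop elements whose leading term is divisible by another's, tail-reduce, and make monic.
Reduced Gröbner basis: {u + 3w + 4, v^2 + 2vw + 8w^2 + 32/3w + 8/3}.

Buchberger on the second generating set:
h_1 = -4/3u - 4w - 16/3, LT = u.
h_2 = -40uw + 15v^2 + 30vw + 40, LT = uw.

S(h_1,h_2): lcm = uw. S = 3/8v^2 + 3/4vw + 3w^2 + 4w + 1.
  leading term v^2: no divisor's leading term divides it; move 3/8v^2 to the remainder.
  leading term vw: no divisor's leading term divides it; move 3/4vw to the remainder.
  leading term w^2: no divisor's leading term divides it; move 3w^2 to the remainder.
  leading term w: no divisor's leading term divides it; move 4w to the remainder.
  leading term 1: no divisor's leading term divides it; move 1 to the remainder.
  remainder 3/8v^2 + 3/4vw + 3w^2 + 4w + 1 ≠ 0; add k_3 = 3/8v^2 + 3/4vw + 3w^2 + 4w + 1 to the basis.

The other S-polynomials (S(h_1,k_3), S(h_2,k_3)) all reduce to 0 modulo the current basis, so we have a Gröbner basis.
Inter-reduce: drop elements whose leading term is divisible by another's, tail-reduce, and make monic.
Reduced Gröbner basis: {u + 3w + 4, v^2 + 2vw + 8w^2 + 32/3w + 8/3}.

These coincide, so the ideals are equal.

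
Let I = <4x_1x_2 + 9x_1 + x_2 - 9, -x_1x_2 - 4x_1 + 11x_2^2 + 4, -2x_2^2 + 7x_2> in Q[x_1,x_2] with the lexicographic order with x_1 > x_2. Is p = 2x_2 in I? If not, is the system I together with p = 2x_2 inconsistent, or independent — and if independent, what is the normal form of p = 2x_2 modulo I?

First compute the reduced Gröbner basis of I by Buchberger's algorithm.
f_1 = 4x_1x_2 + 9x_1 + x_2 - 9, LT = x_1x_2.
f_2 = -x_1x_2 - 4x_1 + 11x_2^2 + 4, LT = x_1x_2.
f_3 = -2x_2^2 + 7x_2, LT = x_2^2.

S(f_1,f_2): lcm = x_1x_2. S = -7/4x_1 + 11x_2^2 + 1/4x_2 + 7/4.
  leading term x_1: no divisor's leading term divides it; move -7/4x_1 to the remainder.
  leading term x_2^2: subtract (-11/2)·f_3 from 11x_2^2 + 1/4x_2 + 7/4 → 155/4x_2 + 7/4
  leading term x_2: no divisor's leading term divides it; move 155/4x_2 to the remainder.
  leading term 1: no divisor's leading term divides it; move 7/4 to the remainder.
  remainder -7/4x_1 + 155/4x_2 + 7/4 ≠ 0; add h_4 = -7/4x_1 + 155/4x_2 + 7/4 to the basis.

S(f_1,f_3): lcm = x_1x_2^2. S = 23/4x_1x_2 + 1/4x_2^2 - 9/4x_2.
  leading term x_1x_2: subtract (23/16)·f_1 from 23/4x_1x_2 + 1/4x_2^2 - 9/4x_2 → -207/16x_1 + 1/4x_2^2 - 59/16x_2 + 207/16
  leading term x_1: subtract (207/28)·h_4 from -207/16x_1 + 1/4x_2^2 - 59/16x_2 + 207/16 → 1/4x_2^2 - 16249/56x_2
  leading term x_2^2: subtract (-1/8)·f_3 from 1/4x_2^2 - 16249/56x_2 → -2025/7x_2
  leading term x_2: no divisor's leading term divides it; move -2025/7x_2 to the remainder.
  remainder -2025/7x_2 ≠ 0; add h_5 = -2025/7x_2 to the basis.

S(f_2,f_3): lcm = x_1x_2^2. S = 15/2x_1x_2 - 11x_2^3 - 4x_2.
  leading term x_1x_2: subtract (15/8)·f_1 from 15/2x_1x_2 - 11x_2^3 - 4x_2 → -135/8x_1 - 11x_2^3 - 47/8x_2 + 135/8
  leading term x_1: subtract (135/14)·h_4 from -135/8x_1 - 11x_2^3 - 47/8x_2 + 135/8 → -11x_2^3 - 10627/28x_2
  leading term x_2^3: subtract (11/2x_2)·f_3 from -11x_2^3 - 10627/28x_2 → -77/2x_2^2 - 10627/28x_2
  leading term x_2^2: subtract (77/4)·f_3 from -77/2x_2^2 - 10627/28x_2 → -3600/7x_2
  leading term x_2: subtract (16/9)·h_5 from -3600/7x_2 → 0
  remainder 0.

S(f_1,h_4): lcm = x_1x_2. S = 9/4x_1 + 155/7x_2^2 + 5/4x_2 - 9/4.
  leading term x_1: subtract (-9/7)·h_4 from 9/4x_1 + 155/7x_2^2 + 5/4x_2 - 9/4 → 155/7x_2^2 + 715/14x_2
  leading term x_2^2: subtract (-155/14)·f_3 from 155/7x_2^2 + 715/14x_2 → 900/7x_2
  leading term x_2: subtract (-4/9)·h_5 from 900/7x_2 → 0
  remainder 0.

S(f_2,h_4): lcm = x_1x_2. S = 4x_1 + 78/7x_2^2 + x_2 - 4.
  leading term x_1: subtract (-16/7)·h_4 from 4x_1 + 78/7x_2^2 + x_2 - 4 → 78/7x_2^2 + 627/7x_2
  leading term x_2^2: subtract (-39/7)·f_3 from 78/7x_2^2 + 627/7x_2 → 900/7x_2
  leading term x_2: subtract (-4/9)·h_5 from 900/7x_2 → 0
  remainder 0.

S(f_3,h_4): leading monomials are coprime, so the S-polynomial reduces to 0 (Buchberger's first criterion).
S(f_1,h_5): lcm = x_1x_2. S = 9/4x_1 + 1/4x_2 - 9/4.
  leading term x_1: subtract (-9/7)·h_4 from 9/4x_1 + 1/4x_2 - 9/4 → 701/14x_2
  leading term x_2: subtract (-701/4050)·h_5 from 701/14x_2 → 0
  remainder 0.

S(f_2,h_5): lcm = x_1x_2. S = 4x_1 - 11x_2^2 - 4.
  leading term x_1: subtract (-16/7)·h_4 from 4x_1 - 11x_2^2 - 4 → -11x_2^2 + 620/7x_2
  leading term x_2^2: subtract (11/2)·f_3 from -11x_2^2 + 620/7x_2 → 701/14x_2
  leading term x_2: subtract (-701/4050)·h_5 from 701/14x_2 → 0
  remainder 0.

S(f_3,h_5): lcm = x_2^2. S = -7/2x_2.
  leading term x_2: subtract (49/4050)·h_5 from -7/2x_2 → 0
  remainder 0.

S(h_4,h_5): leading monomials are coprime, so the S-polynomial reduces to 0 (Buchberger's first criterion).
Every S-polynomial of the final basis reduces to 0, so we have a Gröbner basis.
Inter-reduce: drop elements whose leading term is divisible by another's, tail-reduce, and make monic.
Reduced Gröbner basis: {x_1 - 1, x_2}.
Label its elements g_1 = x_1 - 1, g_2 = x_2.

Reduce p = 2x_2 modulo G:
  leading term x_2: subtract (2)·g_2 from 2x_2 → 0
  normal form = 0.
Since the normal form is 0, p ∈ I.

2x_2 lies in I (it reduces to 0).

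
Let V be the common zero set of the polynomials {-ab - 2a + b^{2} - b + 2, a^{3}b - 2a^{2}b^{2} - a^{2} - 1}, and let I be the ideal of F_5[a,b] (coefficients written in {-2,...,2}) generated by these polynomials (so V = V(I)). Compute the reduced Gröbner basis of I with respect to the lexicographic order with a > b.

G = {a + 2b^{6} + 2b^{5} - b^{4} + 2b^{3} - 2b^{2} - 2b, b^{7} - 2b^{6} - b^{5} + b^{3} + 1}

f_1 = -ab - 2a + b^{2} - b + 2, LT = ab.
f_2 = a^{3}b - 2a^{2}b^{2} - a^{2} - 1, LT = a^{3}b.

S(f_1,f_2): lcm = a^{3}b. S = 2a^{3} + a^{2}b^{2} + a^{2}b - a^{2} + 1.
  leading term a^{3}: no divisor's leading term divides it; move 2a^{3} to the remainder.
  leading term a^{2}b^{2}: subtract (-ab)·f_1 from a^{2}b^{2} + a^{2}b - a^{2} + 1 → -a^{2}b - a^{2} + ab^{3} - ab^{2} + 2ab + 1
  leading term a^{2}b: subtract (a)·f_1 from -a^{2}b - a^{2} + ab^{3} - ab^{2} + 2ab + 1 → a^{2} + ab^{3} - 2ab^{2} - 2ab - 2a + 1
  leading term a^{2}: no divisor's leading term divides it; move a^{2} to the remainder.
  leading term ab^{3}: subtract (-b^{2})·f_1 from ab^{3} - 2ab^{2} - 2ab - 2a + 1 → ab^{2} - 2ab - 2a + b^{4} - b^{3} + 2b^{2} + 1
  leading term ab^{2}: subtract (-b)·f_1 from ab^{2} - 2ab - 2a + b^{4} - b^{3} + 2b^{2} + 1 → ab - 2a + b^{4} + b^{2} + 2b + 1
  leading term ab: subtract (-1)·f_1 from ab - 2a + b^{4} + b^{2} + 2b + 1 → a + b^{4} + 2b^{2} + b - 2
  leading term a: no divisor's leading term divides it; move a to the remainder.
  leading term b^{4}: no divisor's leading term divides it; move b^{4} to the remainder.
  leading term b^{2}: no divisor's leading term divides it; move 2b^{2} to the remainder.
  leading term b: no divisor's leading term divides it; move b to the remainder.
  leading term 1: no divisor's leading term divides it; move -2 to the remainder.
  remainder 2a^{3} + a^{2} + a + b^{4} + 2b^{2} + b - 2 ≠ 0; add g_3 = 2a^{3} + a^{2} + a + b^{4} + 2b^{2} + b - 2 to the basis.

S(f_1,g_3): lcm = a^{3}b. S = 2a^{3} - a^{2}b^{2} - 2a^{2}b - 2a^{2} + 2ab + 2b^{5} - b^{3} + 2b^{2} + b.
  leading term a^{3}: subtract (1)·g_3 from 2a^{3} - a^{2}b^{2} - 2a^{2}b - 2a^{2} + 2ab + 2b^{5} - b^{3} + 2b^{2} + b → -a^{2}b^{2} - 2a^{2}b + 2a^{2} + 2ab - a + 2b^{5} - b^{4} - b^{3} + 2
  leading term a^{2}b^{2}: subtract (ab)·f_1 from -a^{2}b^{2} - 2a^{2}b + 2a^{2} + 2ab - a + 2b^{5} - b^{4} - b^{3} + 2 → 2a^{2} - ab^{3} + ab^{2} - a + 2b^{5} - b^{4} - b^{3} + 2
  leading term a^{2}: no divisor's leading term divides it; move 2a^{2} to the remainder.
  leading term ab^{3}: subtract (b^{2})·f_1 from -ab^{3} + ab^{2} - a + 2b^{5} - b^{4} - b^{3} + 2 → -2ab^{2} - a + 2b^{5} - 2b^{4} - 2b^{2} + 2
  leading term ab^{2}: subtract (2b)·f_1 from -2ab^{2} - a + 2b^{5} - 2b^{4} - 2b^{2} + 2 → -ab - a + 2b^{5} - 2b^{4} - 2b^{3} + b + 2
  leading term ab: subtract (1)·f_1 from -ab - a + 2b^{5} - 2b^{4} - 2b^{3} + b + 2 → a + 2b^{5} - 2b^{4} - 2b^{3} - b^{2} + 2b
  leading term a: no divisor's leading term divides it; move a to the remainder.
  leading term b^{5}: no divisor's leading term divides it; move 2b^{5} to the remainder.
  leading term b^{4}: no divisor's leading term divides it; move -2b^{4} to the remainder.
  leading term b^{3}: no divisor's leading term divides it; move -2b^{3} to the remainder.
  leading term b^{2}: no divisor's leading term divides it; move -b^{2} to the remainder.
  leading term b: no divisor's leading term divides it; move 2b to the remainder.
  remainder 2a^{2} + a + 2b^{5} - 2b^{4} - 2b^{3} - b^{2} + 2b ≠ 0; add g_4 = 2a^{2} + a + 2b^{5} - 2b^{4} - 2b^{3} - b^{2} + 2b to the basis.

S(f_1,g_4): lcm = a^{2}b. S = 2a^{2} - ab^{2} - 2ab - 2a - b^{6} + b^{5} + b^{4} - 2b^{3} - b^{2}.
  leading term a^{2}: subtract (1)·g_4 from 2a^{2} - ab^{2} - 2ab - 2a - b^{6} + b^{5} + b^{4} - 2b^{3} - b^{2} → -ab^{2} - 2ab + 2a - b^{6} - b^{5} - 2b^{4} - 2b
  leading term ab^{2}: subtract (b)·f_1 from -ab^{2} - 2ab + 2a - b^{6} - b^{5} - 2b^{4} - 2b → 2a - b^{6} - b^{5} - 2b^{4} - b^{3} + b^{2} + b
  leading term a: no divisor's leading term divides it; move 2a to the remainder.
  leading term b^{6}: no divisor's leading term divides it; move -b^{6} to the remainder.
  leading term b^{5}: no divisor's leading term divides it; move -b^{5} to the remainder.
  leading term b^{4}: no divisor's leading term divides it; move -2b^{4} to the remainder.
  leading term b^{3}: no divisor's leading term divides it; move -b^{3} to the remainder.
  leading term b^{2}: no divisor's leading term divides it; move b^{2} to the remainder.
  leading term b: no divisor's leading term divides it; move b to the remainder.
  remainder 2a - b^{6} - b^{5} - 2b^{4} - b^{3} + b^{2} + b ≠ 0; add g_5 = 2a - b^{6} - b^{5} - 2b^{4} - b^{3} + b^{2} + b to the basis.

S(f_2,g_4): lcm = a^{3}b. S = -2a^{2}b^{2} + 2a^{2}b - a^{2} - ab^{6} + ab^{5} + ab^{4} - 2ab^{3} - ab^{2} - 1.
  leading term a^{2}b^{2}: subtract (2ab)·f_1 from -2a^{2}b^{2} + 2a^{2}b - a^{2} - ab^{6} + ab^{5} + ab^{4} - 2ab^{3} - ab^{2} - 1 → a^{2}b - a^{2} - ab^{6} + ab^{5} + ab^{4} + ab^{3} + ab^{2} + ab - 1
  leading term a^{2}b: subtract (-a)·f_1 from a^{2}b - a^{2} - ab^{6} + ab^{5} + ab^{4} + ab^{3} + ab^{2} + ab - 1 → 2a^{2} - ab^{6} + ab^{5} + ab^{4} + ab^{3} + 2ab^{2} + 2a - 1
  leading term a^{2}: subtract (1)·g_4 from 2a^{2} - ab^{6} + ab^{5} + ab^{4} + ab^{3} + 2ab^{2} + 2a - 1 → -ab^{6} + ab^{5} + ab^{4} + ab^{3} + 2ab^{2} + a - 2b^{5} + 2b^{4} + 2b^{3} + b^{2} - 2b - 1
  leading term ab^{6}: subtract (b^{5})·f_1 from -ab^{6} + ab^{5} + ab^{4} + ab^{3} + 2ab^{2} + a - 2b^{5} + 2b^{4} + 2b^{3} + b^{2} - 2b - 1 → -2ab^{5} + ab^{4} + ab^{3} + 2ab^{2} + a - b^{7} + b^{6} + b^{5} + 2b^{4} + 2b^{3} + b^{2} - 2b - 1
  leading term ab^{5}: subtract (2b^{4})·f_1 from -2ab^{5} + ab^{4} + ab^{3} + 2ab^{2} + a - b^{7} + b^{6} + b^{5} + 2b^{4} + 2b^{3} + b^{2} - 2b - 1 → ab^{3} + 2ab^{2} + a - b^{7} - b^{6} - 2b^{5} - 2b^{4} + 2b^{3} + b^{2} - 2b - 1
  leading term ab^{3}: subtract (-b^{2})·f_1 from ab^{3} + 2ab^{2} + a - b^{7} - b^{6} - 2b^{5} - 2b^{4} + 2b^{3} + b^{2} - 2b - 1 → a - b^{7} - b^{6} - 2b^{5} - b^{4} + b^{3} - 2b^{2} - 2b - 1
  leading term a: subtract (-2)·g_5 from a - b^{7} - b^{6} - 2b^{5} - b^{4} + b^{3} - 2b^{2} - 2b - 1 → -b^{7} + 2b^{6} + b^{5} - b^{3} - 1
  leading term b^{7}: no divisor's leading term divides it; move -b^{7} to the remainder.
  leading term b^{6}: no divisor's leading term divides it; move 2b^{6} to the remainder.
  leading term b^{5}: no divisor's leading term divides it; move b^{5} to the remainder.
  leading term b^{3}: no divisor's leading term divides it; move -b^{3} to the remainder.
  leading term 1: no divisor's leading term divides it; move -1 to the remainder.
  remainder -b^{7} + 2b^{6} + b^{5} - b^{3} - 1 ≠ 0; add g_6 = -b^{7} + 2b^{6} + b^{5} - b^{3} - 1 to the basis.

The other S-polynomials (S(f_2,g_3), S(g_3,g_4), S(f_1,g_5), S(f_2,g_5), S(g_3,g_5), S(g_4,g_5), S(f_1,g_6), S(f_2,g_6), S(g_3,g_6), S(g_4,g_6), S(g_5,g_6)) all reduce to 0 modulo the current basis, so we have a Gröbner basis.
Inter-reduce: drop elements whose leading term is divisible by another's, tail-reduce, and make monic.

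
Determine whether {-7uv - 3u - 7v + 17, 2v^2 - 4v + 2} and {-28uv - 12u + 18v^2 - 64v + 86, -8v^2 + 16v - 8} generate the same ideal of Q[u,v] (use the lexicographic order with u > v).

Yes, the ideals are equal.

Equality of ideals is decidable: compute both reduced Gröbner bases (unique for the ordering) and check whether they agree.
Buchberger on the first generating set:
f_1 = -7uv - 3u - 7v + 17, LT = uv.
f_2 = 2v^2 - 4v + 2, LT = v^2.

S(f_1,f_2): lcm = uv^2. S = 17/7uv - u + v^2 - 17/7v.
  reduce S modulo (f_1, f_2):
  remainder -100/49u - 20/7v + 240/49 ≠ 0; add g_3 = -100/49u - 20/7v + 240/49 to the basis.

The other S-polynomials (S(f_1,g_3), S(f_2,g_3)) all reduce to 0 modulo the current basis, so we have a Gröbner basis.
Inter-reduce: drop elements whose leading term is divisible by another's, tail-reduce, and make monic.
Reduced Gröbner basis: {u + 7/5v - 12/5, v^2 - 2v + 1}.

Buchberger on the second generating set:
h_1 = -28uv - 12u + 18v^2 - 64v + 86, LT = uv.
h_2 = -8v^2 + 16v - 8, LT = v^2.

S(h_1,h_2): lcm = uv^2. S = 17/7uv - u - 9/14v^3 + 16/7v^2 - 43/14v.
  reduce S modulo (h_1, h_2):
  remainder -100/49u - 20/7v + 240/49 ≠ 0; add k_3 = -100/49u - 20/7v + 240/49 to the basis.

The other S-polynomials (S(h_1,k_3), S(h_2,k_3)) all reduce to 0 modulo the current basis, so we have a Gröbner basis.
Inter-reduce: drop elements whose leading term is divisible by another's, tail-reduce, and make monic.
Reduced Gröbner basis: {u + 7/5v - 12/5, v^2 - 2v + 1}.

These coincide, so the ideals are equal.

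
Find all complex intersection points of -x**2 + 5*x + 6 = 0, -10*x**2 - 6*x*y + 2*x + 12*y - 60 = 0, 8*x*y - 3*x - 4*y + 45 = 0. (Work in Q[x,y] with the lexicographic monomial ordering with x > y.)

{(-1, 4)}

Compute a lex Gröbner basis by Buchberger's algorithm.
f_1 = -x**2 + 5*x + 6, LT = x**2.
f_2 = -10*x**2 - 6*x*y + 2*x + 12*y - 60, LT = x**2.
f_3 = 8*x*y - 3*x - 4*y + 45, LT = x*y.

S(f_1,f_2): lcm = x**2. S = -3/5*x*y - 24/5*x + 6/5*y - 12.
  reduce S modulo (f_1, f_2, f_3):
  remainder -201/40*x + 9/10*y - 69/8 ≠ 0; add h_4 = -201/40*x + 9/10*y - 69/8 to the basis.

S(f_1,f_3): lcm = x**2*y. S = 3/8*x**2 - 9/2*x*y - 45/8*x - 6*y.
  reduce S modulo (f_1, f_2, f_3, h_4):
  remainder -618/67*y + 2472/67 ≠ 0; add h_5 = -618/67*y + 2472/67 to the basis.

The other S-polynomials (S(f_2,f_3), S(f_1,h_4), S(f_2,h_4), S(f_3,h_4), S(f_1,h_5), S(f_2,h_5), S(f_3,h_5), S(h_4,h_5)) all reduce to 0 modulo the current basis, so we have a Gröbner basis.
Inter-reduce: drop elements whose leading term is divisible by another's, tail-reduce, and make monic.
Reduced Gröbner basis: {x + 1, y - 4}.

Since the basis is lex-ordered, y - 4 is univariate in y. Its roots are {4}. Back-substituting each root into the other basis elements fixes the other coordinates.
  y = 4: the earlier basis element becomes x + 1 = 0, giving x = -1 — point (-1, 4).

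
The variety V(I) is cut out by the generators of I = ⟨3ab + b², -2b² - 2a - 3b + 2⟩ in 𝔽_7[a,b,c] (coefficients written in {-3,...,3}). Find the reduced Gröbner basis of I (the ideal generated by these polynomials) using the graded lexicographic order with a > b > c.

G = {a² + 3a + b + 3, ab + 2a + 3b - 2, b² + a - 2b - 1}

f_1 = 3ab + b², LT = ab.
f_2 = -2b² - 2a - 3b + 2, LT = b².

S(f_1,f_2): lcm = ab². S = -2b³ - a² + 2ab + a.
  leading term b³: subtract (b)·f_2 from -2b³ - a² + 2ab + a → -a² - 3ab + 3b² + a - 2b
  leading term a²: no divisor's leading term divides it; move -a² to the remainder.
  leading term ab: subtract (-1)·f_1 from -3ab + 3b² + a - 2b → -3b² + a - 2b
  leading term b²: subtract (-2)·f_2 from -3b² + a - 2b → -3a - b - 3
  leading term a: no divisor's leading term divides it; move -3a to the remainder.
  leading term b: no divisor's leading term divides it; move -b to the remainder.
  leading term 1: no divisor's leading term divides it; move -3 to the remainder.
  remainder -a² - 3a - b - 3 ≠ 0; add g_3 = -a² - 3a - b - 3 to the basis.

The other S-polynomials (S(f_1,g_3), S(f_2,g_3)) all reduce to 0 modulo the current basis, so we have a Gröbner basis.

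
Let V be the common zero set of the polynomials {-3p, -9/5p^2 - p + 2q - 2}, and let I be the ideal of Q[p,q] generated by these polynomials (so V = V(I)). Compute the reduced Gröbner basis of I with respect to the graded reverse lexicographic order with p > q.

G = {p, q - 1}

f_1 = -3p, LT = p.
f_2 = -9/5p^2 - p + 2q - 2, LT = p^2.

S(f_1,f_2): lcm = p^2. S = -5/9p + 10/9q - 10/9.
  leading term p: subtract (5/27)·f_1 from -5/9p + 10/9q - 10/9 → 10/9q - 10/9
  leading term q: no divisor's leading term divides it; move 10/9q to the remainder.
  leading term 1: no divisor's leading term divides it; move -10/9 to the remainder.
  remainder 10/9q - 10/9 ≠ 0; add g_3 = 10/9q - 10/9 to the basis.

The other S-polynomials (S(f_1,g_3), S(f_2,g_3)) all reduce to 0 modulo the current basis, so we have a Gröbner basis.
Inter-reduce: drop elements whose leading term is divisible by another's, tail-reduce, and make monic.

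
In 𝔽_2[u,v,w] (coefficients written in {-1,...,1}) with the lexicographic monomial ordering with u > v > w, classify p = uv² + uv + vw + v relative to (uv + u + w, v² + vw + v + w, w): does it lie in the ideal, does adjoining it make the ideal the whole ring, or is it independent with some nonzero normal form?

uv² + uv + vw + v is independent of I; its normal form modulo I is v.

First compute the reduced Gröbner basis of I by Buchberger's algorithm.
f_1 = uv + u + w, LT = uv.
f_2 = v² + vw + v + w, LT = v².
f_3 = w, LT = w.

The S-polynomials (S(f_1,f_2), S(f_1,f_3), S(f_2,f_3)) all reduce to 0 modulo the current basis, so we have a Gröbner basis.
Inter-reduce: drop elements whose leading term is divisible by another's, tail-reduce, and make monic.
Reduced Gröbner basis: {uv + u, v² + v, w}.
Label its elements g_1 = uv + u, g_2 = v² + v, g_3 = w.

Reduce p = uv² + uv + vw + v modulo G:
  leading term uv²: subtract (v)·g_1 from uv² + uv + vw + v → vw + v
  leading term vw: subtract (v)·g_3 from vw + v → v
  leading term v: no divisor's leading term divides it; move v to the remainder.
  normal form = v.
The normal form is nonzero, so p ∉ I. Since p minus its normal form lies in I, I + (p) = I + (r) where r = v; decide whether this ideal is the whole ring.
Run Buchberger on G together with r (pairs among the g_i already reduce to 0 since G is a Gröbner basis):
g_1 = uv + u, LT = uv.
g_2 = v² + v, LT = v².
g_3 = w, LT = w.
r = v, LT = v.

S(g_1,r): lcm = uv. S = u.
  reduce S modulo (g_1, g_2, g_3, r):
  remainder u ≠ 0; add m_5 = u to the basis.

The other S-polynomials (S(g_1,g_2), S(g_1,g_3), S(g_2,g_3), S(g_2,r), S(g_3,r), S(g_1,m_5), S(g_2,m_5), S(g_3,m_5), S(r,m_5)) all reduce to 0 modulo the current basis, so we have a Gröbner basis.
Inter-reduce: drop elements whose leading term is divisible by another's, tail-reduce, and make monic.
Reduced Gröbner basis: {u, v, w}.
The reduced Gröbner basis of I + (p) is {u, v, w} ≠ {1}, a proper ideal, so the enlarged system stays consistent: p is independent of I, with normal form v.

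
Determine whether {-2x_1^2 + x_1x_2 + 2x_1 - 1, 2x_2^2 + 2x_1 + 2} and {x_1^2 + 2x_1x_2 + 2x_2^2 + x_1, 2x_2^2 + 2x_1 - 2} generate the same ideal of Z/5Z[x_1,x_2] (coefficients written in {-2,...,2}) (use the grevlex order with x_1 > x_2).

Equality of ideals is decidable: compute both reduced Gröbner bases (unique for the ordering) and check whether they agree.
Buchberger on the first generating set:
f_1 = -2x_1^2 + x_1x_2 + 2x_1 - 1, LT = x_1^2.
f_2 = 2x_2^2 + 2x_1 + 2, LT = x_2^2.

The S-polynomials (S(f_1,f_2)) all reduce to 0 modulo the current basis, so we have a Gröbner basis.
Inter-reduce: drop elements whose leading term is divisible by another's, tail-reduce, and make monic.
Reduced Gröbner basis: {x_1^2 + 2x_1x_2 - x_1 - 2, x_2^2 + x_1 + 1}.

Buchberger on the second generating set:
h_1 = x_1^2 + 2x_1x_2 + 2x_2^2 + x_1, LT = x_1^2.
h_2 = 2x_2^2 + 2x_1 - 2, LT = x_2^2.

The S-polynomials (S(h_1,h_2)) all reduce to 0 modulo the current basis, so we have a Gröbner basis.
Inter-reduce: drop elements whose leading term is divisible by another's, tail-reduce, and make monic.
Reduced Gröbner basis: {x_1^2 + 2x_1x_2 - x_1 + 2, x_2^2 + x_1 - 1}.

Since the reduced bases disagree, the two ideals are not the same.

No, the ideals differ.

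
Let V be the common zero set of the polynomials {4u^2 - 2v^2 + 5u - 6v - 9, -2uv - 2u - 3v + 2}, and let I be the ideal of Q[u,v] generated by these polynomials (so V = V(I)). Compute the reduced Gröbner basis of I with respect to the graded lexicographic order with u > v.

G = {v^3 + 4v^2 - 5u + 27/4v + 5, u^2 - 1/2v^2 + 5/4u - 3/2v - 9/4, uv + u + 3/2v - 1}

f_1 = 4u^2 - 2v^2 + 5u - 6v - 9, LT = u^2.
f_2 = -2uv - 2u - 3v + 2, LT = uv.

S(f_1,f_2): lcm = u^2v. S = -1/2v^3 - u^2 - 1/4uv - 3/2v^2 + u - 9/4v.
  leading term v^3: no divisor's leading term divides it; move -1/2v^3 to the remainder.
  leading term u^2: subtract (-1/4)·f_1 from -u^2 - 1/4uv - 3/2v^2 + u - 9/4v → -1/4uv - 2v^2 + 9/4u - 15/4v - 9/4
  leading term uv: subtract (1/8)·f_2 from -1/4uv - 2v^2 + 9/4u - 15/4v - 9/4 → -2v^2 + 5/2u - 27/8v - 5/2
  leading term v^2: no divisor's leading term divides it; move -2v^2 to the remainder.
  leading term u: no divisor's leading term divides it; move 5/2u to the remainder.
  leading term v: no divisor's leading term divides it; move -27/8v to the remainder.
  leading term 1: no divisor's leading term divides it; move -5/2 to the remainder.
  remainder -1/2v^3 - 2v^2 + 5/2u - 27/8v - 5/2 ≠ 0; add g_3 = -1/2v^3 - 2v^2 + 5/2u - 27/8v - 5/2 to the basis.

The other S-polynomials (S(f_1,g_3), S(f_2,g_3)) all reduce to 0 modulo the current basis, so we have a Gröbner basis.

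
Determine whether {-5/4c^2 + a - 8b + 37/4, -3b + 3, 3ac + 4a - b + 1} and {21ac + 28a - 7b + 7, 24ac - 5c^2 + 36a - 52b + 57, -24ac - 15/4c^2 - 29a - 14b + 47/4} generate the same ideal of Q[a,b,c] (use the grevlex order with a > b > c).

Two ideals are equal iff their reduced Gröbner bases coincide (the reduced basis is unique for a fixed ordering).
Buchberger on the first generating set:
f_1 = -5/4c^2 + a - 8b + 37/4, LT = c^2.
f_2 = -3b + 3, LT = b.
f_3 = 3ac + 4a - b + 1, LT = ac.

S(f_1,f_3): lcm = ac^2. S = -4/5a^2 + 32/5ab - 4/3ac + 1/3bc - 37/5a - 1/3c.
  leading term a^2: no divisor's leading term divides it; move -4/5a^2 to the remainder.
  leading term ab: subtract (-32/15a)·f_2 from 32/5ab - 4/3ac + 1/3bc - 37/5a - 1/3c → -4/3ac + 1/3bc - a - 1/3c
  leading term ac: subtract (-4/9)·f_3 from -4/3ac + 1/3bc - a - 1/3c → 1/3bc + 7/9a - 4/9b - 1/3c + 4/9
  leading term bc: subtract (-1/9c)·f_2 from 1/3bc + 7/9a - 4/9b - 1/3c + 4/9 → 7/9a - 4/9b + 4/9
  leading term a: no divisor's leading term divides it; move 7/9a to the remainder.
  leading term b: subtract (4/27)·f_2 from -4/9b + 4/9 → 0
  remainder -4/5a^2 + 7/9a ≠ 0; add g_4 = -4/5a^2 + 7/9a to the basis.

The other S-polynomials (S(f_1,f_2), S(f_2,f_3), S(f_1,g_4), S(f_2,g_4), S(f_3,g_4)) all reduce to 0 modulo the current basis, so we have a Gröbner basis.
Inter-reduce: drop elements whose leading term is divisible by another's, tail-reduce, and make monic.
Reduced Gröbner basis: {a^2 - 35/36a, ac + 4/3a, c^2 - 4/5a - 1, b - 1}.

Buchberger on the second generating set:
h_1 = 21ac + 28a - 7b + 7, LT = ac.
h_2 = 24ac - 5c^2 + 36a - 52b + 57, LT = ac.
h_3 = -24ac - 15/4c^2 - 29a - 14b + 47/4, LT = ac.

S(h_1,h_2): lcm = ac. S = 5/24c^2 - 1/6a + 11/6b - 49/24.
  leading term c^2: no divisor's leading term divides it; move 5/24c^2 to the remainder.
  leading term a: no divisor's leading term divides it; move -1/6a to the remainder.
  leading term b: no divisor's leading term divides it; move 11/6b to the remainder.
  leading term 1: no divisor's leading term divides it; move -49/24 to the remainder.
  remainder 5/24c^2 - 1/6a + 11/6b - 49/24 ≠ 0; add k_4 = 5/24c^2 - 1/6a + 11/6b - 49/24 to the basis.

S(h_1,h_3): lcm = ac. S = -5/32c^2 + 1/8a - 11/12b + 79/96.
  leading term c^2: subtract (-3/4)·k_4 from -5/32c^2 + 1/8a - 11/12b + 79/96 → 11/24b - 17/24
  leading term b: no divisor's leading term divides it; move 11/24b to the remainder.
  leading term 1: no divisor's leading term divides it; move -17/24 to the remainder.
  remainder 11/24b - 17/24 ≠ 0; add k_5 = 11/24b - 17/24 to the basis.

S(h_1,k_4): lcm = ac^2. S = 4/5a^2 - 44/5ab + 4/3ac - 1/3bc + 49/5a + 1/3c.
  leading term a^2: no divisor's leading term divides it; move 4/5a^2 to the remainder.
  leading term ab: subtract (-96/5a)·k_5 from -44/5ab + 4/3ac - 1/3bc + 49/5a + 1/3c → 4/3ac - 1/3bc - 19/5a + 1/3c
  leading term ac: subtract (4/63)·h_1 from 4/3ac - 1/3bc - 19/5a + 1/3c → -1/3bc - 251/45a + 4/9b + 1/3c - 4/9
  leading term bc: subtract (-8/11c)·k_5 from -1/3bc - 251/45a + 4/9b + 1/3c - 4/9 → -251/45a + 4/9b - 2/11c - 4/9
  leading term a: no divisor's leading term divides it; move -251/45a to the remainder.
  leading term b: subtract (32/33)·k_5 from 4/9b - 2/11c - 4/9 → -2/11c + 8/33
  leading term c: no divisor's leading term divides it; move -2/11c to the remainder.
  leading term 1: no divisor's leading term divides it; move 8/33 to the remainder.
  remainder 4/5a^2 - 251/45a - 2/11c + 8/33 ≠ 0; add k_6 = 4/5a^2 - 251/45a - 2/11c + 8/33 to the basis.

The other S-polynomials (S(h_2,h_3), S(h_2,k_4), S(h_3,k_4), S(h_1,k_5), S(h_2,k_5), S(h_3,k_5), S(k_4,k_5), S(h_1,k_6), S(h_2,k_6), S(h_3,k_6), S(k_4,k_6), S(k_5,k_6)) all reduce to 0 modulo the current basis, so we have a Gröbner basis.
Inter-reduce: drop elements whose leading term is divisible by another's, tail-reduce, and make monic.
Reduced Gröbner basis: {a^2 - 251/36a - 5/22c + 10/33, ac + 4/3a - 2/11, c^2 - 4/5a + 19/5, b - 17/11}.

Since the reduced bases disagree, the two ideals are not the same.

No, the ideals differ.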